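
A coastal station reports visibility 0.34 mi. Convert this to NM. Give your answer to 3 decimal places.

1 SM = 0.868976 nmi, so 0.34 × 0.868976 = 0.295 nmi.

0.295 nmi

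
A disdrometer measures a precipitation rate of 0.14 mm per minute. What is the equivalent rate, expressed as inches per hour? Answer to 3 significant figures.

0.331 in/hour

0.14 mm/minute × 0.0393701 in/mm × 60 minute/hour = 0.331 in/hour.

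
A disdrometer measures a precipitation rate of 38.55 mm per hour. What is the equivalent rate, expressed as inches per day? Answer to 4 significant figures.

36.43 in/day

38.55 mm/hour × 0.0393701 in/mm × 24 hour/day = 36.43 in/day.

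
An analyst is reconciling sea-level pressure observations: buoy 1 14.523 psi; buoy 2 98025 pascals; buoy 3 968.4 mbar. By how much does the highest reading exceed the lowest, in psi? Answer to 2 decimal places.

0.48 psi

buoy 2: 98025 Pa = 14.2173 psi.
buoy 3: 968.4 mb = 14.0455 psi.
Spread: 14.5230 − 14.0455 = 0.48 psi.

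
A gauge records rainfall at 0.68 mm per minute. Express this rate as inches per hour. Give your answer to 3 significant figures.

1.61 in/hour

0.68 mm/minute × 0.0393701 in/mm × 60 minute/hour = 1.61 in/hour.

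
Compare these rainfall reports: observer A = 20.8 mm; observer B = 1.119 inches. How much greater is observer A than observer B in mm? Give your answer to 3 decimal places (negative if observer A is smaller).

-7.623 mm

observer B: 1.119 in = 28.42260 mm.
Difference: 20.80000 − 28.42260 = -7.623 mm.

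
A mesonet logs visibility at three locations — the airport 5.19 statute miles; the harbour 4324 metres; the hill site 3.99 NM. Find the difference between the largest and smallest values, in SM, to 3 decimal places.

the harbour: 4324 m = 2.68681 SM.
the hill site: 3.99 nmi = 4.59161 SM.
Spread: 5.19000 − 2.68681 = 2.503 SM.

2.503 SM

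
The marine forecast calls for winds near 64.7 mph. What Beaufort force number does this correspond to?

64.7 mph = 28.9 m/s, which is Beaufort 11 (violent storm, 28.5–32.6 m/s).

Beaufort force 11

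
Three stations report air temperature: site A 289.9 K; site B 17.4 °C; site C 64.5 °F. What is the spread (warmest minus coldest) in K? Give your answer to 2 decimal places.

1.31 K

site A: 289.9 K = 16.750 °C.
site C: 64.5 °F = 18.056 °C.
Spread: 18.056 − 16.750 = 1.306 °C.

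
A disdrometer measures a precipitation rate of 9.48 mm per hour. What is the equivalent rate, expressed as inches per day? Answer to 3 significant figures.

8.96 in/day

9.48 mm/hour × 0.0393701 in/mm × 24 hour/day = 8.96 in/day.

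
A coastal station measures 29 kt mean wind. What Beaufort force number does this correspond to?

29 kt lies in the Beaufort 7 band (near gale, 28–33 kt).

Beaufort force 7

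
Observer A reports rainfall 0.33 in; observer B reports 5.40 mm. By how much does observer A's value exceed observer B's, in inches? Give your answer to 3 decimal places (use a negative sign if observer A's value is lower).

observer B: 5.40 mm = 0.21260 in.
Difference: 0.33000 − 0.21260 = 0.117 in.

0.117 in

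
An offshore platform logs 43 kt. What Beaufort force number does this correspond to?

43 kt lies in the Beaufort 9 band (strong gale, 41–47 kt).

Beaufort force 9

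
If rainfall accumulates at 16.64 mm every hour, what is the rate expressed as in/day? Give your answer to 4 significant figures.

16.64 mm/hour × 0.0393701 in/mm × 24 hour/day = 15.72 in/day.

15.72 in/day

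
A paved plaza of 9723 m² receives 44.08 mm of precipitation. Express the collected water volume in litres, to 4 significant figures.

1 mm over 1 m² is 1 L, so volume = 44.08 × 9723 = 428589.84 L ≈ 428600 L.

428600 litres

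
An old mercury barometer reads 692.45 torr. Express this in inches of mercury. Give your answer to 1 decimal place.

27.3 inHg

1 mmHg = 0.0393701 inHg, so 692.45 × 0.0393701 = 27.3 inHg.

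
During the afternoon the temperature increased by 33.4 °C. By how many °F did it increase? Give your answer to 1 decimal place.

60.1 °F

For a temperature change the 32° offset cancels: Δ°F = 33.4 × 1.8 = 60.1 °F.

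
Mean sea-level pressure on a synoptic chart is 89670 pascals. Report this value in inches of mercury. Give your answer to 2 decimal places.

1 Pa = 0.0002953 inHg, so 89670 × 0.0002953 = 26.48 inHg.

26.48 inHg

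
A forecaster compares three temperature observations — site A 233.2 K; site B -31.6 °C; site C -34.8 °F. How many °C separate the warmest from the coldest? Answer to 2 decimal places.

site A: 233.2 K = -39.950 °C.
site C: -34.8 °F = -37.111 °C.
Spread: (-31.600) − (-39.950) = 8.350 °C.

8.35 °C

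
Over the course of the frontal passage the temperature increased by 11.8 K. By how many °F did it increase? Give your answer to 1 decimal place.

21.2 °F

A change of 1 °C equals a change of 1.8 °F: Δ°F = 11.8 × 1.8 = 21.2 °F.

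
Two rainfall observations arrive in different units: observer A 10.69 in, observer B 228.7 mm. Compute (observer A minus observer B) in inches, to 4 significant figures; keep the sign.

observer B: 228.7 mm = 9.00394 in.
Difference: 10.69000 − 9.00394 = 1.686 in.

1.686 in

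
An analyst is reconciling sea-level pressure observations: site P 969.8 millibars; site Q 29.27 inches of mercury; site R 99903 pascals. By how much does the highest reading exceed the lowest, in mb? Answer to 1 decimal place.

site Q: 29.27 inHg = 991.196 mb.
site R: 99903 Pa = 999.030 mb.
Spread: 999.030 − 969.800 = 29.2 mb.

29.2 mb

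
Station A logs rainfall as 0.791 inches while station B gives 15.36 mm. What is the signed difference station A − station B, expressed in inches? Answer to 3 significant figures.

station B: 15.36 mm = 0.60472 in.
Difference: 0.79100 − 0.60472 = 0.186 in.

0.186 in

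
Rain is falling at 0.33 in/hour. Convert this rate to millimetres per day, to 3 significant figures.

201 mm/day

0.33 in/hour × 25.4 mm/in × 24 hour/day = 201 mm/day.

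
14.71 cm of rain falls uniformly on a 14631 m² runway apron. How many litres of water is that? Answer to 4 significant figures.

Depth: 14.71 cm × 10 = 147.1 mm.
1 mm over 1 m² is 1 L, so volume = 147.1 × 14631 = 2152220.1 L ≈ 2152000 L.

2152000 litres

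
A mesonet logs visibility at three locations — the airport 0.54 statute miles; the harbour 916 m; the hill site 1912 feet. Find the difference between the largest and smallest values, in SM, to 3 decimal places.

0.207 SM

the harbour: 916 m = 0.56918 SM.
the hill site: 1912 ft = 0.36212 SM.
Spread: 0.56918 − 0.36212 = 0.207 SM.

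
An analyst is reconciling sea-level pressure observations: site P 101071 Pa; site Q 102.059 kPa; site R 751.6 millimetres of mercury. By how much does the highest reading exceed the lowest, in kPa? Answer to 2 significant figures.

1.9 kPa

site P: 101071 Pa = 101.071 kPa.
site R: 751.6 mmHg = 100.205 kPa.
Spread: 102.059 − 100.205 = 1.9 kPa.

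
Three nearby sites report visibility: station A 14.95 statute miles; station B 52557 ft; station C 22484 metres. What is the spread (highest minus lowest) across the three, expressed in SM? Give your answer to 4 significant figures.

4.996 SM

station B: 52557 ft = 9.95398 SM.
station C: 22484 m = 13.97091 SM.
Spread: 14.95000 − 9.95398 = 4.996 SM.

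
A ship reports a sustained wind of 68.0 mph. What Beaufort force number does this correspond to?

68.0 mph = 30.4 m/s, which is Beaufort 11 (violent storm, 28.5–32.6 m/s).

Beaufort force 11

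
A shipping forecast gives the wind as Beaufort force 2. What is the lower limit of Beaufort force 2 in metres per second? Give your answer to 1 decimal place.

Beaufort 2 (light breeze) spans 1.6–3.3 m/s.

1.6 m/s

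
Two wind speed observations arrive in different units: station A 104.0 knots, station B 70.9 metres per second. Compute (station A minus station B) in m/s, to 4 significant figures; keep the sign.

station A: 104.0 kt = 53.5022 m/s.
Difference: 53.5022 − 70.9000 = -17.40 m/s.

-17.40 m/s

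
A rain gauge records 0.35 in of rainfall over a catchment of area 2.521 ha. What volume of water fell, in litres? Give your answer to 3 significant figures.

224000 litres

Depth: 0.35 in × 25.4 = 8.89 mm.
Area: 2.521 ha = 25210 m².
1 mm over 1 m² is 1 L, so volume = 8.89 × 25210 = 224116.9 L ≈ 224000 L.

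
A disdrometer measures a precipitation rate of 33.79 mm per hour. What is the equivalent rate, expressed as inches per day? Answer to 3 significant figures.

31.9 in/day

33.79 mm/hour × 0.0393701 in/mm × 24 hour/day = 31.9 in/day.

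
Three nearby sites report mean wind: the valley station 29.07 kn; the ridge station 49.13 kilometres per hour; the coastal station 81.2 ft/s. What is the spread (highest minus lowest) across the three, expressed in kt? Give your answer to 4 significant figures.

the ridge station: 49.13 km/h = 26.5281 kt.
the coastal station: 81.2 ft/s = 48.1097 kt.
Spread: 48.1097 − 26.5281 = 21.58 kt.

21.58 kt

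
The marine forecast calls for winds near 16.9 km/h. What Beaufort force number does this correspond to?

Beaufort force 3

16.9 km/h = 4.7 m/s, which is Beaufort 3 (gentle breeze, 3.4–5.4 m/s).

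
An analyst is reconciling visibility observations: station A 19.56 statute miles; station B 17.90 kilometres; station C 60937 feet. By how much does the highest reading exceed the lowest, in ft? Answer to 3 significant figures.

station A: 19.56 SM = 103276.80 ft.
station B: 17.90 km = 58727.03 ft.
Spread: 103276.80 − 58727.03 = 44500 ft.

44500 ft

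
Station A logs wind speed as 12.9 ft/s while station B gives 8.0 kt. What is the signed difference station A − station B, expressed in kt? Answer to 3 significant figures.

station A: 12.9 ft/s = 7.64304 kt.
Difference: 7.64304 − 8.00000 = -0.357 kt.

-0.357 kt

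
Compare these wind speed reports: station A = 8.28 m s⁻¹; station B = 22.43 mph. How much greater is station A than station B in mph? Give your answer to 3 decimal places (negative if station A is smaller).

station A: 8.28 m/s = 18.52183 mph.
Difference: 18.52183 − 22.43000 = -3.908 mph.

-3.908 mph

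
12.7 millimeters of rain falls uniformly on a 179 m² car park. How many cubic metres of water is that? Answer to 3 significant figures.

2.27 cubic metres

1 mm over 1 m² is 1 L, so volume = 12.7 × 179 = 2273.3 L = 2.27 m³.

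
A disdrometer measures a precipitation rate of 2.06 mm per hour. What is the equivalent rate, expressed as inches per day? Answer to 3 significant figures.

2.06 mm/hour × 0.0393701 in/mm × 24 hour/day = 1.95 in/day.

1.95 in/day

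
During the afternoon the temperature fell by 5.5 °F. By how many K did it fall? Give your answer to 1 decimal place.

A change of 1 °C equals a change of 1.8 °F: ΔK = 5.5 × 0.5556 = 3.1 K.

3.1 K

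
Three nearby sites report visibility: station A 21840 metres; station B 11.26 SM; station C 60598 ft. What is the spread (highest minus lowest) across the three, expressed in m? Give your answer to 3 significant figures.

3720 m

station B: 11.26 SM = 18121.21 m.
station C: 60598 ft = 18470.27 m.
Spread: 21840.00 − 18121.21 = 3720 m.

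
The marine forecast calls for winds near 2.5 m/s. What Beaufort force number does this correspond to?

2.5 m/s lies in the Beaufort 2 band (light breeze, 1.6–3.3 m/s).

Beaufort force 2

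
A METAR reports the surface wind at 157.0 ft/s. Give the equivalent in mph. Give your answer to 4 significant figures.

1 ft/s = 0.681818 mph, so 157.0 × 0.681818 = 107.0 mph.

107.0 mph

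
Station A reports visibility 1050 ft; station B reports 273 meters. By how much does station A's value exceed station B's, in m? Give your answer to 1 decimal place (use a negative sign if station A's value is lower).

station A: 1050 ft = 320.040 m.
Difference: 320.040 − 273.000 = 47.0 m.

47.0 m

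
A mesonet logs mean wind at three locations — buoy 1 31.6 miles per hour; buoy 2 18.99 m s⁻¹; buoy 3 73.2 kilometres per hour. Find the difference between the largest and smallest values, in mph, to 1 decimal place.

13.9 mph

buoy 2: 18.99 m/s = 42.479 mph.
buoy 3: 73.2 km/h = 45.484 mph.
Spread: 45.484 − 31.600 = 13.9 mph.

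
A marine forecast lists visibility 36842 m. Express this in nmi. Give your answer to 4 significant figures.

1 m = 0.000539957 nmi, so 36842 × 0.000539957 = 19.89 nmi.

19.89 nmi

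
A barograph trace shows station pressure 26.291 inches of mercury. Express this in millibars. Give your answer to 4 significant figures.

890.3 mb

1 inHg = 33.8639 mb, so 26.291 × 33.8639 = 890.3 mb.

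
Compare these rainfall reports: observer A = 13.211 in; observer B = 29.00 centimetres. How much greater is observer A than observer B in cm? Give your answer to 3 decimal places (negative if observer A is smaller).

4.556 cm

observer A: 13.211 in = 33.55594 cm.
Difference: 33.55594 − 29.00000 = 4.556 cm.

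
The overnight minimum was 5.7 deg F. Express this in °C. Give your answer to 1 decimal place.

-14.6 °C

°C = (°F − 32) × 5/9 = (5.7 − 32) / 1.8 = -14.6 °C.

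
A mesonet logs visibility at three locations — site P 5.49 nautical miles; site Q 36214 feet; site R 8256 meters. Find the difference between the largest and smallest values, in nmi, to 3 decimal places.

site Q: 36214 ft = 5.96006 nmi.
site R: 8256 m = 4.45788 nmi.
Spread: 5.96006 − 4.45788 = 1.502 nmi.

1.502 nmi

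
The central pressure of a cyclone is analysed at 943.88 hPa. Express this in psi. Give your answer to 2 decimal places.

13.69 psi

1 hPa = 0.0145038 psi, so 943.88 × 0.0145038 = 13.69 psi.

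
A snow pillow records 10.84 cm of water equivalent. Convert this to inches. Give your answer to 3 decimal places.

1 cm = 0.393701 in, so 10.84 × 0.393701 = 4.268 in.

4.268 in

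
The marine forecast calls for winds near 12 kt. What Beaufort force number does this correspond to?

Beaufort force 4

12 kt lies in the Beaufort 4 band (moderate breeze, 11–16 kt).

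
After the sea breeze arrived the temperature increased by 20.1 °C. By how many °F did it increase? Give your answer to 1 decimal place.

A change of 1 °C equals a change of 1.8 °F: Δ°F = 20.1 × 1.8 = 36.2 °F.

36.2 °F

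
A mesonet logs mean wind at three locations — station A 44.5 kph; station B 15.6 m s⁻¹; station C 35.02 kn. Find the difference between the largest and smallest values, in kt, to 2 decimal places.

10.99 kt

station A: 44.5 km/h = 24.0281 kt.
station B: 15.6 m/s = 30.3240 kt.
Spread: 35.0200 − 24.0281 = 10.99 kt.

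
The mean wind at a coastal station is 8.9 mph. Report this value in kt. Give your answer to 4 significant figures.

1 mph = 0.868976 kt, so 8.9 × 0.868976 = 7.734 kt.

7.734 kt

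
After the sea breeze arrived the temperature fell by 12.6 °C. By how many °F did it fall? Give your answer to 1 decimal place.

22.7 °F

For a temperature change the 32° offset cancels: Δ°F = 12.6 × 1.8 = 22.7 °F.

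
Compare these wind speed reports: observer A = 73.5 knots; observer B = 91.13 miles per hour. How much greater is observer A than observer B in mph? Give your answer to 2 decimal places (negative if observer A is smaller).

observer A: 73.5 kt = 84.5823 mph.
Difference: 84.5823 − 91.1300 = -6.55 mph.

-6.55 mph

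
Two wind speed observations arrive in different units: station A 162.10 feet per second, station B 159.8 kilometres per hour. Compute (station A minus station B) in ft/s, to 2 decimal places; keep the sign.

16.47 ft/s

station B: 159.8 km/h = 145.6328 ft/s.
Difference: 162.1000 − 145.6328 = 16.47 ft/s.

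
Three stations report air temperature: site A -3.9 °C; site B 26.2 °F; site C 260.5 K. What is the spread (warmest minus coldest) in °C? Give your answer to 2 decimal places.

site B: 26.2 °F = -3.222 °C.
site C: 260.5 K = -12.650 °C.
Spread: (-3.222) − (-12.650) = 9.428 °C.

9.43 °C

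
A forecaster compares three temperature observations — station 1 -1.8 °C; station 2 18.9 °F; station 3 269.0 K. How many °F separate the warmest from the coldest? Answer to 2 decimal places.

9.86 °F

station 2: 18.9 °F = -7.278 °C.
station 3: 269.0 K = -4.150 °C.
Spread: (-1.800) − (-7.278) = 5.478 °C = 9.86 °F.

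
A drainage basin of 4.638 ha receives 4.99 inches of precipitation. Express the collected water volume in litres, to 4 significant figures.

5878000 litres

Depth: 4.99 in × 25.4 = 126.746 mm.
Area: 4.638 ha = 46380 m².
1 mm over 1 m² is 1 L, so volume = 126.746 × 46380 = 5878479.5 L ≈ 5878000 L.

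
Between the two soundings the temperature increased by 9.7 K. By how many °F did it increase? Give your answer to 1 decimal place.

A change of 1 °C equals a change of 1.8 °F: Δ°F = 9.7 × 1.8 = 17.5 °F.

17.5 °F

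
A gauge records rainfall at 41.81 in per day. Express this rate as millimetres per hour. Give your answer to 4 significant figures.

44.25 mm/hour

41.81 in/day × 25.4 mm/in × 0.0416667 day/hour = 44.25 mm/hour.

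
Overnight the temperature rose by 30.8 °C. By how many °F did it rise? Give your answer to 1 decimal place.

For a temperature change the 32° offset cancels: Δ°F = 30.8 × 1.8 = 55.4 °F.

55.4 °F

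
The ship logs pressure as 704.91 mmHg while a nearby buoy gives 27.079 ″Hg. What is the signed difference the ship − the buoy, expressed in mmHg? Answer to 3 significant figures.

the buoy: 27.079 inHg = 687.807 mmHg.
Difference: 704.910 − 687.807 = 17.1 mmHg.

17.1 mmHg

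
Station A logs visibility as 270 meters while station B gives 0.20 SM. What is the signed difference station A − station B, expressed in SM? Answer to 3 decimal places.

station A: 270 m = 0.16777 SM.
Difference: 0.16777 − 0.20000 = -0.032 SM.

-0.032 SM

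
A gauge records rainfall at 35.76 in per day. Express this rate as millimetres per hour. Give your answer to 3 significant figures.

35.76 in/day × 25.4 mm/in × 0.0416667 day/hour = 37.8 mm/hour.

37.8 mm/hour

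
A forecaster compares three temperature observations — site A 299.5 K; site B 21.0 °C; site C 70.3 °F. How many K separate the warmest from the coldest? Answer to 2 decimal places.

5.35 K

site A: 299.5 K = 26.350 °C.
site C: 70.3 °F = 21.278 °C.
Spread: 26.350 − 21.000 = 5.350 °C.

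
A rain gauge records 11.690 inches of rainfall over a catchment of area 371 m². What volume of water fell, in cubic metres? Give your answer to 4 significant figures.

Depth: 11.690 in × 25.4 = 296.926 mm.
1 mm over 1 m² is 1 L, so volume = 296.926 × 371 = 110159.55 L = 110.2 m³.

110.2 cubic metres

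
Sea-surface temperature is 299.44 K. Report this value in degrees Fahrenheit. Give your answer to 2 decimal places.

79.32 °F

First to °C: 26.29 °C.
Then to °F: 79.32 °F.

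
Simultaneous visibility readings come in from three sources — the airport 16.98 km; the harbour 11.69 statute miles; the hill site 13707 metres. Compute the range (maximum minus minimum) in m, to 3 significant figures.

5110 m

the airport: 16.98 km = 16980.00 m.
the harbour: 11.69 SM = 18813.23 m.
Spread: 18813.23 − 13707.00 = 5110 m.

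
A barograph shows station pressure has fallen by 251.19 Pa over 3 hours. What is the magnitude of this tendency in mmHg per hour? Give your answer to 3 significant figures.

0.628 mmHg per hour

251.19 Pa / 3 h × 0.00750062 mmHg/Pa = 0.628 mmHg/h.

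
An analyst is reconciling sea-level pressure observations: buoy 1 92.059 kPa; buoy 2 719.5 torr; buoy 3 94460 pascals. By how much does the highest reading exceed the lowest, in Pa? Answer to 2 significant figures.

buoy 1: 92.059 kPa = 92059.00 Pa.
buoy 2: 719.5 mmHg = 95925.46 Pa.
Spread: 95925.46 − 92059.00 = 3900 Pa.

3900 Pa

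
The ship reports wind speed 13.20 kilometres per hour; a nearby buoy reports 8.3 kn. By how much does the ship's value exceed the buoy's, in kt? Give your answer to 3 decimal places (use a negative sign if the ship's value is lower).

-1.173 kt

the ship: 13.20 km/h = 7.12743 kt.
Difference: 7.12743 − 8.30000 = -1.173 kt.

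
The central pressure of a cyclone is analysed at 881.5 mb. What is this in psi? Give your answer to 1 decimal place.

1 mb = 0.0145038 psi, so 881.5 × 0.0145038 = 12.8 psi.

12.8 psi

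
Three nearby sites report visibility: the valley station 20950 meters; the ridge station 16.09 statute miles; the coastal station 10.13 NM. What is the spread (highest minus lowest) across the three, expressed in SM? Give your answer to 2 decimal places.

4.43 SM

the valley station: 20950 m = 13.0177 SM.
the coastal station: 10.13 nmi = 11.6574 SM.
Spread: 16.0900 − 11.6574 = 4.43 SM.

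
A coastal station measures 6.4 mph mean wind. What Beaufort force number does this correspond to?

Beaufort force 2

6.4 mph = 2.9 m/s, which is Beaufort 2 (light breeze, 1.6–3.3 m/s).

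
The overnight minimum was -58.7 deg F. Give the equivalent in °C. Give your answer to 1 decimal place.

-50.4 °C

°C = (°F − 32) × 5/9 = (-58.7 − 32) / 1.8 = -50.4 °C.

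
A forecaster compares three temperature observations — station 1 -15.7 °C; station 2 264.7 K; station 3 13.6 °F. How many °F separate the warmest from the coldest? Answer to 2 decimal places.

station 2: 264.7 K = -8.450 °C.
station 3: 13.6 °F = -10.222 °C.
Spread: (-8.450) − (-15.700) = 7.250 °C = 13.05 °F.

13.05 °F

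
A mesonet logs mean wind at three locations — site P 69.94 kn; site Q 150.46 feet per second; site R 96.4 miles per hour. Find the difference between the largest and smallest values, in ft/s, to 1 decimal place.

32.4 ft/s

site P: 69.94 kt = 118.045 ft/s.
site R: 96.4 mph = 141.387 ft/s.
Spread: 150.460 − 118.045 = 32.4 ft/s.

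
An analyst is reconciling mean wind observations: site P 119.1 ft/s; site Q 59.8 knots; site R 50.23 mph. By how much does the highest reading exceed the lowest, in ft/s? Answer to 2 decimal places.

site Q: 59.8 kt = 100.9310 ft/s.
site R: 50.23 mph = 73.6707 ft/s.
Spread: 119.1000 − 73.6707 = 45.43 ft/s.

45.43 ft/s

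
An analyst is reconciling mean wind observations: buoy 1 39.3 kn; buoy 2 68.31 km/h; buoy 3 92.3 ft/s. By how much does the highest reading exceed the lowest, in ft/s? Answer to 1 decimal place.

30.0 ft/s

buoy 1: 39.3 kt = 66.331 ft/s.
buoy 2: 68.31 km/h = 62.254 ft/s.
Spread: 92.300 − 62.254 = 30.0 ft/s.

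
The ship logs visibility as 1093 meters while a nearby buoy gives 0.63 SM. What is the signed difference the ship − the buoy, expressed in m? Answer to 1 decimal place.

79.1 m

the buoy: 0.63 SM = 1013.887 m.
Difference: 1093.000 − 1013.887 = 79.1 m.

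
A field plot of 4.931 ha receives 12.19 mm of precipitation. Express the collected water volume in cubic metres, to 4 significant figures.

Area: 4.931 ha = 49310 m².
1 mm over 1 m² is 1 L, so volume = 12.19 × 49310 = 601088.9 L = 601.1 m³.

601.1 cubic metres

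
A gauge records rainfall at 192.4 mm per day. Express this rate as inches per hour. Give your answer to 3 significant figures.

0.316 in/hour

192.4 mm/day × 0.0393701 in/mm × 0.0416667 day/hour = 0.316 in/hour.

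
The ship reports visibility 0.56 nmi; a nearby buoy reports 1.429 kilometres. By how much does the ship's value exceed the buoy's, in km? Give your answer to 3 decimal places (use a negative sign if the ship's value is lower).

-0.392 km

the ship: 0.56 nmi = 1.03712 km.
Difference: 1.03712 − 1.42900 = -0.392 km.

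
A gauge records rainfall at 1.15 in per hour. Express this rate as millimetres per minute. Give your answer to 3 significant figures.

0.487 mm/minute

1.15 in/hour × 25.4 mm/in × 0.0166667 hour/minute = 0.487 mm/minute.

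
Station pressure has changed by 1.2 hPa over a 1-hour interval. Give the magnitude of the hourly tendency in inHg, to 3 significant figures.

1.2 hPa / 1 h × 0.02953 inHg/hPa = 0.0354 inHg/h.

0.0354 inHg per hour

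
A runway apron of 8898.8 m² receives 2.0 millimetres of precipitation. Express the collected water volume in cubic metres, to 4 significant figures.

17.80 cubic metres

1 mm over 1 m² is 1 L, so volume = 2 × 8898.8 = 17797.6 L = 17.80 m³.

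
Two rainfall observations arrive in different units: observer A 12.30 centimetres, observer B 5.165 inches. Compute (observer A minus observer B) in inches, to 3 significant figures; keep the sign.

-0.322 in

observer A: 12.30 cm = 4.84252 in.
Difference: 4.84252 − 5.16500 = -0.322 in.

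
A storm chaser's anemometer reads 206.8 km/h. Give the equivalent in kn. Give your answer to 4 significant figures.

1 km/h = 0.539957 kt, so 206.8 × 0.539957 = 111.7 kt.

111.7 kt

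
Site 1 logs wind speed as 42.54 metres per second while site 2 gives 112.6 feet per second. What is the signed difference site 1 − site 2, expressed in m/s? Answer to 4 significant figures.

8.220 m/s

site 2: 112.6 ft/s = 34.32048 m/s.
Difference: 42.54000 − 34.32048 = 8.220 m/s.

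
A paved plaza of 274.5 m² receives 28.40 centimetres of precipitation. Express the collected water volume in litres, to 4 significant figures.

77960 litres

Depth: 28.40 cm × 10 = 284 mm.
1 mm over 1 m² is 1 L, so volume = 284 × 274.5 = 77958 L ≈ 77960 L.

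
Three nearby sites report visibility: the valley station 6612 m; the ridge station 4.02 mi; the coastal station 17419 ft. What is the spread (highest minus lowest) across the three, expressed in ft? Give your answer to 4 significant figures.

the valley station: 6612 m = 21692.91 ft.
the ridge station: 4.02 SM = 21225.60 ft.
Spread: 21692.91 − 17419.00 = 4274 ft.

4274 ft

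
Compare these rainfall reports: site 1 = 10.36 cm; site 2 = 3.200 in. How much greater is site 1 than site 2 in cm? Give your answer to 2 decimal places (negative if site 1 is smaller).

site 2: 3.200 in = 8.1280 cm.
Difference: 10.3600 − 8.1280 = 2.23 cm.

2.23 cm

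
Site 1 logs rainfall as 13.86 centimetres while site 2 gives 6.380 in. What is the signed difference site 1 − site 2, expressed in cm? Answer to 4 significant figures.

site 2: 6.380 in = 16.20520 cm.
Difference: 13.86000 − 16.20520 = -2.345 cm.

-2.345 cm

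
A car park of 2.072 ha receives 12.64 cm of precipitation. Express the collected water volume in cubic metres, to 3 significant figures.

2620 cubic metres

Depth: 12.64 cm × 10 = 126.4 mm.
Area: 2.072 ha = 20720 m².
1 mm over 1 m² is 1 L, so volume = 126.4 × 20720 = 2619008 L = 2620 m³.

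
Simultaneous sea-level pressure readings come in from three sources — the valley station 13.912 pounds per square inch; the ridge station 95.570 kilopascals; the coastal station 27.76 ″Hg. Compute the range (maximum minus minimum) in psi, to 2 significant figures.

0.28 psi

the ridge station: 95.570 kPa = 13.8613 psi.
the coastal station: 27.76 inHg = 13.6344 psi.
Spread: 13.9120 − 13.6344 = 0.28 psi.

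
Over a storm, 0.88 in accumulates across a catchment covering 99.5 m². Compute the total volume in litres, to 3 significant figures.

Depth: 0.88 in × 25.4 = 22.352 mm.
1 mm over 1 m² is 1 L, so volume = 22.352 × 99.5 = 2224.024 L ≈ 2220 L.

2220 litres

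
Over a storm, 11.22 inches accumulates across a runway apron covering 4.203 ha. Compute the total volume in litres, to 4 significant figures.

Depth: 11.22 in × 25.4 = 284.988 mm.
Area: 4.203 ha = 42030 m².
1 mm over 1 m² is 1 L, so volume = 284.988 × 42030 = 11978046 L ≈ 11980000 L.

11980000 litres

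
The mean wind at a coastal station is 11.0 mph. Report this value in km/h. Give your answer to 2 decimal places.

17.70 km/h

1 mph = 1.60934 km/h, so 11.0 × 1.60934 = 17.70 km/h.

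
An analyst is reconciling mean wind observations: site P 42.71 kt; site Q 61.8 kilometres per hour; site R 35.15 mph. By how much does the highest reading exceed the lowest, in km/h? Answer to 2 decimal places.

22.53 km/h

site P: 42.71 kt = 79.0989 km/h.
site R: 35.15 mph = 56.5684 km/h.
Spread: 79.0989 − 56.5684 = 22.53 km/h.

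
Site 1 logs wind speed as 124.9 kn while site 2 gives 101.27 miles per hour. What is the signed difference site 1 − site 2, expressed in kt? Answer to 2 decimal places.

site 2: 101.27 mph = 88.0012 kt.
Difference: 124.9000 − 88.0012 = 36.90 kt.

36.90 kt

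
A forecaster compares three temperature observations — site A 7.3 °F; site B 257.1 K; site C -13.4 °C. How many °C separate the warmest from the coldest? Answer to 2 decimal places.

site A: 7.3 °F = -13.722 °C.
site B: 257.1 K = -16.050 °C.
Spread: (-13.400) − (-16.050) = 2.650 °C.

2.65 °C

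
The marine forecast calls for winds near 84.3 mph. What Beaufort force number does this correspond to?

84.3 mph = 37.7 m/s, which is Beaufort 12 (hurricane force, ≥32.7 m/s).

Beaufort force 12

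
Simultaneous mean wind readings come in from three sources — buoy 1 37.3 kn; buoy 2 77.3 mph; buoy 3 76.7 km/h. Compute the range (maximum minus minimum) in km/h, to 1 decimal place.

55.3 km/h

buoy 1: 37.3 kt = 69.080 km/h.
buoy 2: 77.3 mph = 124.402 km/h.
Spread: 124.402 − 69.080 = 55.3 km/h.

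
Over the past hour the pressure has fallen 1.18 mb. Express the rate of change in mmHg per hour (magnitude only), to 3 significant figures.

0.885 mmHg per hour

1.18 mb / 1 h × 0.750062 mmHg/mb = 0.885 mmHg/h.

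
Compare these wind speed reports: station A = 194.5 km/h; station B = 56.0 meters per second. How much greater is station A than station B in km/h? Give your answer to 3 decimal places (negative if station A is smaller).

station B: 56.0 m/s = 201.60000 km/h.
Difference: 194.50000 − 201.60000 = -7.100 km/h.

-7.100 km/h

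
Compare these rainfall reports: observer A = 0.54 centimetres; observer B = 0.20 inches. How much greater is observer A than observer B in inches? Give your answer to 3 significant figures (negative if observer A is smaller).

observer A: 0.54 cm = 0.212598 in.
Difference: 0.212598 − 0.200000 = 0.0126 in.

0.0126 in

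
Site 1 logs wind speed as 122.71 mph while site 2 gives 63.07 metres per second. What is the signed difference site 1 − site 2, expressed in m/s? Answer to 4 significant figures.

-8.214 m/s

site 1: 122.71 mph = 54.85628 m/s.
Difference: 54.85628 − 63.07000 = -8.214 m/s.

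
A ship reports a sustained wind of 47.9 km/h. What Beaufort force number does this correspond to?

47.9 km/h = 13.3 m/s, which is Beaufort 6 (strong breeze, 10.8–13.8 m/s).

Beaufort force 6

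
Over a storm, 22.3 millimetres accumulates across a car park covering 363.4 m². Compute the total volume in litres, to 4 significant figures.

1 mm over 1 m² is 1 L, so volume = 22.3 × 363.4 = 8103.82 L ≈ 8104 L.

8104 litres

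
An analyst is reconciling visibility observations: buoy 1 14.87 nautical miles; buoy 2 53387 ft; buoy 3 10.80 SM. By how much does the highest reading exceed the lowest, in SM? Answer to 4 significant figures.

buoy 1: 14.87 nmi = 17.11209 SM.
buoy 2: 53387 ft = 10.11117 SM.
Spread: 17.11209 − 10.11117 = 7.001 SM.

7.001 SM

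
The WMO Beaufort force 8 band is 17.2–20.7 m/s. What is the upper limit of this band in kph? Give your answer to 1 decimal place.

74.5 km/h

17.2–20.7 m/s × 3.6 = 61.9–74.5 km/h.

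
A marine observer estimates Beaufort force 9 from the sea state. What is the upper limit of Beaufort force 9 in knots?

Beaufort 9 (strong gale) spans 41–47 knots.

47 kt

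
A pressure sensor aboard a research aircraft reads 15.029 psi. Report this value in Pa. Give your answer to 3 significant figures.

104000 Pa

1 psi = 6894.76 Pa, so 15.029 × 6894.76 = 104000 Pa.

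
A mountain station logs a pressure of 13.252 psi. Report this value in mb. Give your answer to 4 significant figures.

913.7 mb

1 psi = 68.9476 mb, so 13.252 × 68.9476 = 913.7 mb.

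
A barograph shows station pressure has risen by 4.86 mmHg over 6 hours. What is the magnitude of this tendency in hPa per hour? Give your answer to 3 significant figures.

4.86 mmHg / 6 h × 1.33322 hPa/mmHg = 1.08 hPa/h.

1.08 hPa per hour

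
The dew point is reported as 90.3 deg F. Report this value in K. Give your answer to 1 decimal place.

305.5 K

First to °C: 32.39 °C.
Then to K: 305.5 K.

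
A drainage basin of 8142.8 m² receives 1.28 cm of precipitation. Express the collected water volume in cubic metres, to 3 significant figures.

Depth: 1.28 cm × 10 = 12.8 mm.
1 mm over 1 m² is 1 L, so volume = 12.8 × 8142.8 = 104227.84 L = 104 m³.

104 cubic metres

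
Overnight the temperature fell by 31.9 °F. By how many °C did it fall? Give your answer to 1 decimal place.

A change of 1 °C equals a change of 1.8 °F: Δ°C = 31.9 × 0.5556 = 17.7 °C.

17.7 °C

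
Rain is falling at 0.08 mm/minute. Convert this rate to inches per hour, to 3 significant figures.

0.08 mm/minute × 0.0393701 in/mm × 60 minute/hour = 0.189 in/hour.

0.189 in/hour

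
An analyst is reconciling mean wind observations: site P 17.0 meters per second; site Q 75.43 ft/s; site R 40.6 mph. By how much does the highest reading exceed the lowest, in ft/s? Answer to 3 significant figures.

site P: 17.0 m/s = 55.774 ft/s.
site R: 40.6 mph = 59.547 ft/s.
Spread: 75.430 − 55.774 = 19.7 ft/s.

19.7 ft/s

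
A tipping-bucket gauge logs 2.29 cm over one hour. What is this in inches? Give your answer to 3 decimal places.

1 cm = 0.393701 in, so 2.29 × 0.393701 = 0.902 in.

0.902 in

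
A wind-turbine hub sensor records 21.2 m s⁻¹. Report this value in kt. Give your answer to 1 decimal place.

1 m/s = 1.94384 kt, so 21.2 × 1.94384 = 41.2 kt.

41.2 kt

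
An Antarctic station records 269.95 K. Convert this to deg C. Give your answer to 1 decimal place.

-3.2 °C

°C = 269.95 − 273.15 = -3.2 °C.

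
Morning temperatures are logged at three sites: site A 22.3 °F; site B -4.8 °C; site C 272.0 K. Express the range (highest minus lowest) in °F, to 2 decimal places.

7.63 °F

site A: 22.3 °F = -5.389 °C.
site C: 272.0 K = -1.150 °C.
Spread: (-1.150) − (-5.389) = 4.239 °C = 7.63 °F.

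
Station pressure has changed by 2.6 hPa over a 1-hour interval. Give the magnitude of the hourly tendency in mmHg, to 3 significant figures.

2.6 hPa / 1 h × 0.750062 mmHg/hPa = 1.95 mmHg/h.

1.95 mmHg per hour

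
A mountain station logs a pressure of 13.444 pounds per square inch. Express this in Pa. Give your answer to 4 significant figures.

92690 Pa

1 psi = 6894.76 Pa, so 13.444 × 6894.76 = 92690 Pa.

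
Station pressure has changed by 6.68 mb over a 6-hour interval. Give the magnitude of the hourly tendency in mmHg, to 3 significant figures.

6.68 mb / 6 h × 0.750062 mmHg/mb = 0.835 mmHg/h.

0.835 mmHg per hour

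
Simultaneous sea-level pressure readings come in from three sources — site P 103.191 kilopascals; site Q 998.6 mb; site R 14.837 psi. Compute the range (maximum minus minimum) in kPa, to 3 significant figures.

3.33 kPa

site Q: 998.6 mb = 99.8600 kPa.
site R: 14.837 psi = 102.2975 kPa.
Spread: 103.1910 − 99.8600 = 3.33 kPa.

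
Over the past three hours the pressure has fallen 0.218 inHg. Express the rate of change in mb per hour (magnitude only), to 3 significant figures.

2.46 mb per hour

0.218 inHg / 3 h × 33.8639 mb/inHg = 2.46 mb/h.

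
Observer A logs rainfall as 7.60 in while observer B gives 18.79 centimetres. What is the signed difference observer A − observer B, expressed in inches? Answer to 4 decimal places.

0.2024 in

observer B: 18.79 cm = 7.397638 in.
Difference: 7.600000 − 7.397638 = 0.2024 in.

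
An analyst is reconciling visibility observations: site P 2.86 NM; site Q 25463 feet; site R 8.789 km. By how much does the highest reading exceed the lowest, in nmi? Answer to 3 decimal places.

1.886 nmi

site Q: 25463 ft = 4.19067 nmi.
site R: 8.789 km = 4.74568 nmi.
Spread: 4.74568 − 2.86000 = 1.886 nmi.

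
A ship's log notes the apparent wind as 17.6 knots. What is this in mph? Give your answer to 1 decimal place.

20.3 mph

1 kt = 1.15078 mph, so 17.6 × 1.15078 = 20.3 mph.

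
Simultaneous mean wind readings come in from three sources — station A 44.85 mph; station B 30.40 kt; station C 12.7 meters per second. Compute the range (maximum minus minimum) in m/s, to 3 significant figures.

station A: 44.85 mph = 20.0497 m/s.
station B: 30.40 kt = 15.6391 m/s.
Spread: 20.0497 − 12.7000 = 7.35 m/s.

7.35 m/s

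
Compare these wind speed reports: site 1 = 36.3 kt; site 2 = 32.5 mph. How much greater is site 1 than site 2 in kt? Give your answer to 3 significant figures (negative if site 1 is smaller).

site 2: 32.5 mph = 28.2417 kt.
Difference: 36.3000 − 28.2417 = 8.06 kt.

8.06 kt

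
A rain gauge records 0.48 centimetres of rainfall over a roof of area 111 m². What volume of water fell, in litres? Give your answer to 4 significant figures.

Depth: 0.48 cm × 10 = 4.8 mm.
1 mm over 1 m² is 1 L, so volume = 4.8 × 111 = 532.8 L.

532.8 litres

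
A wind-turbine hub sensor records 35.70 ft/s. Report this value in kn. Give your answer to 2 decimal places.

1 ft/s = 0.592484 kt, so 35.70 × 0.592484 = 21.15 kt.

21.15 kt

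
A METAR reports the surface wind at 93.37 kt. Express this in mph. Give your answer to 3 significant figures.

1 kt = 1.15078 mph, so 93.37 × 1.15078 = 107 mph.

107 mph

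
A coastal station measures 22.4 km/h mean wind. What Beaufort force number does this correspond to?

Beaufort force 4

22.4 km/h = 6.2 m/s, which is Beaufort 4 (moderate breeze, 5.5–7.9 m/s).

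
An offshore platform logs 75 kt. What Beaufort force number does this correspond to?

75 kt lies in the Beaufort 12 band (hurricane force, ≥64 kt).

Beaufort force 12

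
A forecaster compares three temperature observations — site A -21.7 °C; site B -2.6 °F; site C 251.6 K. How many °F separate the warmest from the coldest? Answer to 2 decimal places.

4.46 °F

site B: -2.6 °F = -19.222 °C.
site C: 251.6 K = -21.550 °C.
Spread: (-19.222) − (-21.700) = 2.478 °C = 4.46 °F.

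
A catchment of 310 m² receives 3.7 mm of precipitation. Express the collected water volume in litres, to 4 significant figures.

1147 litres

1 mm over 1 m² is 1 L, so volume = 3.7 × 310 = 1147 L.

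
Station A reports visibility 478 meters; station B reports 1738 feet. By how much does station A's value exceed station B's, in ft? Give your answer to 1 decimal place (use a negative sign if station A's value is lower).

-169.8 ft

station A: 478 m = 1568.241 ft.
Difference: 1568.241 − 1738.000 = -169.8 ft.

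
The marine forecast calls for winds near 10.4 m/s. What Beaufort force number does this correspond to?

Beaufort force 5

10.4 m/s lies in the Beaufort 5 band (fresh breeze, 8.0–10.7 m/s).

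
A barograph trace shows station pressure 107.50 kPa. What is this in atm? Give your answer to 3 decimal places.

1.061 atm

1 kPa = 0.00986923 atm, so 107.50 × 0.00986923 = 1.061 atm.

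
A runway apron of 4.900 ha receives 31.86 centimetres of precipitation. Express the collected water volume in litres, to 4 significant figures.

15610000 litres

Depth: 31.86 cm × 10 = 318.6 mm.
Area: 4.900 ha = 49000 m².
1 mm over 1 m² is 1 L, so volume = 318.6 × 49000 = 15611400 L ≈ 15610000 L.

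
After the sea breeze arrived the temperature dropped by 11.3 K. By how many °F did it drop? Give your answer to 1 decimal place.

20.3 °F

A change of 1 °C equals a change of 1.8 °F: Δ°F = 11.3 × 1.8 = 20.3 °F.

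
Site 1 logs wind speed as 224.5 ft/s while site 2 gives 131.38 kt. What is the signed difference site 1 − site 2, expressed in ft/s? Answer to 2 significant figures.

site 2: 131.38 kt = 221.744 ft/s.
Difference: 224.500 − 221.744 = 2.8 ft/s.

2.8 ft/s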